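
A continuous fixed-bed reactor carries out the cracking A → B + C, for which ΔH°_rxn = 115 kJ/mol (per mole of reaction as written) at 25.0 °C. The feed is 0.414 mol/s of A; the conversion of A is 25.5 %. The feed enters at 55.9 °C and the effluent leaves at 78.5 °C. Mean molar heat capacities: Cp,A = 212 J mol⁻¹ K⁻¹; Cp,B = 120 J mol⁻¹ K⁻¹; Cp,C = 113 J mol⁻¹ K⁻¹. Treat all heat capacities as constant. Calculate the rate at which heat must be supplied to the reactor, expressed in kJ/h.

Extent of reaction ξ = 0.255 × 0.414 = 0.10557 mol/s
Reaction term: ξ·ΔH°_rxn = 0.10557 × 115 = 12.141 kJ/s
Sensible, feed 55.9→25 °C: -2.712 kJ/s
Outlet flows (mol/s): A 0.30843, B 0.10557, C 0.10557
Sensible, products 25→78.5 °C: 4.8142 kJ/s
Q = ΔH = 14.243 kJ/s = 14.243 kW
Heat supplied = 51274 kJ/h

Q_in = 51300 kJ/h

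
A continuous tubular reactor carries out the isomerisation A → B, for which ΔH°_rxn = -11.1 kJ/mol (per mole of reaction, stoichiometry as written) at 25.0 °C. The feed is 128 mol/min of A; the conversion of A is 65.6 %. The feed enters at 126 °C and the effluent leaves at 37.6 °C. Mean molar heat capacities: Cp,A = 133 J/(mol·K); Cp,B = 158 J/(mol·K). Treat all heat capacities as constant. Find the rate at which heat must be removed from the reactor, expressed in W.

Extent of reaction ξ = 0.656 × 128 = 83.968 mol/min
Reaction term: ξ·ΔH°_rxn = 83.968 × -11.1 = -932.04 kJ/min
Sensible, feed 126→25 °C: -1719.4 kJ/min
Outlet flows (mol/min): A 44.032, B 83.968
Sensible, products 25→37.6 °C: 240.95 kJ/min
Q = ΔH = -2410.5 kJ/min = -40.175 kW
Heat removed = 40175 W

Q_out = 40200 W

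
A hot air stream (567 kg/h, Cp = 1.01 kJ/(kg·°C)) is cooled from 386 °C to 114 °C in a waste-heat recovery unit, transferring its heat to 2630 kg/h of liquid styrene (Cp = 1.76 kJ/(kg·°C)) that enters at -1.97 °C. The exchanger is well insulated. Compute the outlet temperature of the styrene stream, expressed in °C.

Heat released by hot stream: Q = 567 × 1.01 × (386 − 114) = 155770 kJ/h
Energy balance on cold side (adiabatic exchanger): Q = ṁ_c·Cp_c·(T_c,out − T_c,in)
T_c,out = -1.97 + 155770/(2630 × 1.76) = 31.682 °C

T_c,out = 31.7 °C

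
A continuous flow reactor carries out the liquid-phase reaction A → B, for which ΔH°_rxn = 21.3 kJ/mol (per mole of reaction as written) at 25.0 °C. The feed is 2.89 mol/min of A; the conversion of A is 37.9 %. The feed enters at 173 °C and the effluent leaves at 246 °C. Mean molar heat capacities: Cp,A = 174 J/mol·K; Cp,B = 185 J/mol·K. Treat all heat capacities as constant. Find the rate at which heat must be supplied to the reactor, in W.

Extent of reaction ξ = 0.379 × 2.89 = 1.0953 mol/min
Reaction term: ξ·ΔH°_rxn = 1.0953 × 21.3 = 23.33 kJ/min
Sensible, feed 173→25 °C: -74.423 kJ/min
Outlet flows (mol/min): A 1.7947, B 1.0953
Sensible, products 25→246 °C: 113.79 kJ/min
Q = ΔH = 62.702 kJ/min = 1.045 kW
Heat supplied = 1045 W

Q_in = 1050 W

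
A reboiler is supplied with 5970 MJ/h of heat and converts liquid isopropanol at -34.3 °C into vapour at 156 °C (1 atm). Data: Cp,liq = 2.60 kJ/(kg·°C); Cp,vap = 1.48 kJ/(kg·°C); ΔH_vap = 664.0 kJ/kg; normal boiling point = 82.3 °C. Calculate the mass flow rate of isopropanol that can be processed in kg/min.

Δh = 2.60×(82.3−-34.3) + 664.0 + 1.48×(156−82.3) = 1076.2 kJ/kg
Q = 5970 MJ/h = 1658.3 kJ/s = 99500 kJ/min
ṁ = Q/Δh = 99500 / 1076.2 = 92.452 kg/min

ṁ = 92.5 kg/min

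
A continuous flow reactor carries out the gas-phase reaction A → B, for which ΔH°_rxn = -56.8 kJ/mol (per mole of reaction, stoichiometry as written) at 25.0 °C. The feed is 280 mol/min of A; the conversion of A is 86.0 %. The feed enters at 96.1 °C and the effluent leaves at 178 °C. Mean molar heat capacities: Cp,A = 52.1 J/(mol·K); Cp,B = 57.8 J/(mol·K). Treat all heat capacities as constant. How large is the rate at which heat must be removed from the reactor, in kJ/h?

Q_out = 736000 kJ/h

Extent of reaction ξ = 0.860 × 280 = 240.8 mol/min
Reaction term: ξ·ΔH°_rxn = 240.8 × -56.8 = -13677 kJ/min
Sensible, feed 96.1→25 °C: -1037.2 kJ/min
Outlet flows (mol/min): A 39.2, B 240.8
Sensible, products 25→178 °C: 2442 kJ/min
Q = ΔH = -12273 kJ/min = -204.54 kW
Heat removed = 736360 kJ/h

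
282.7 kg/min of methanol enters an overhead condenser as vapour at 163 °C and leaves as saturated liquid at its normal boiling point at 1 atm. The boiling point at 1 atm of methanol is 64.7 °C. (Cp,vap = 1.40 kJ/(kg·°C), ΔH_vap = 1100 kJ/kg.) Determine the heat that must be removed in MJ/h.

vapour 163→64.7 °C: -137.62 kJ/kg
condensation at 64.7 °C: -1100 kJ/kg
Δh = -137.62 + -1100 = -1237.6 kJ/kg
Q = ṁ·Δh = 282.7 kg/min × -1237.6 kJ/kg = -349880 kJ/min
|Q| = 5831.3 kW = 20993 MJ/h

Q_c = 21000 MJ/h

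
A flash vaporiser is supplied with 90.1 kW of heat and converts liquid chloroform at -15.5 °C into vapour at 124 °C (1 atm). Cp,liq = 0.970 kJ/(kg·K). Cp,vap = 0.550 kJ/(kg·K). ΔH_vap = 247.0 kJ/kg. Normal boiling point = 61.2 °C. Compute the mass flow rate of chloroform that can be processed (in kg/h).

ṁ = 911 kg/h

Δh = 0.970×(61.2−-15.5) + 247.0 + 0.550×(124−61.2) = 355.94 kJ/kg
Q = 90.1 kW = 90.1 kJ/s = 324360 kJ/h
ṁ = Q/Δh = 324360 / 355.94 = 911.28 kg/h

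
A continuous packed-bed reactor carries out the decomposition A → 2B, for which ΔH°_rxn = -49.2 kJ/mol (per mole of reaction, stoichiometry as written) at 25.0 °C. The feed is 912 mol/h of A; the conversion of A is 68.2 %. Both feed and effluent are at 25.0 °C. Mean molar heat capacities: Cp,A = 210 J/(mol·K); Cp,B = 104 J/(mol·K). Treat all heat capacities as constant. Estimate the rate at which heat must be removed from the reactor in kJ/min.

Extent of reaction ξ = 0.682 × 912 = 621.98 mol/h
Reaction term: ξ·ΔH°_rxn = 621.98 × -49.2 = -30602 kJ/h
Q = ΔH = -30602 kJ/h = -8.5004 kW
Heat removed = 510.03 kJ/min

Q_out = 510 kJ/min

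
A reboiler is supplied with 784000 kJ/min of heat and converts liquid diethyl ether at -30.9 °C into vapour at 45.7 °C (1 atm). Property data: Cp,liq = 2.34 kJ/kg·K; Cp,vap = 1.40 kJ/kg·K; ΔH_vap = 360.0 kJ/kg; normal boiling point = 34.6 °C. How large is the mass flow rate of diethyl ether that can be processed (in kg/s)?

Δh = 2.34×(34.6−-30.9) + 360.0 + 1.40×(45.7−34.6) = 528.81 kJ/kg
Q = 784000 kJ/min = 13067 kJ/s = 13067 kJ/s
ṁ = Q/Δh = 13067 / 528.81 = 24.71 kg/s

ṁ = 24.7 kg/s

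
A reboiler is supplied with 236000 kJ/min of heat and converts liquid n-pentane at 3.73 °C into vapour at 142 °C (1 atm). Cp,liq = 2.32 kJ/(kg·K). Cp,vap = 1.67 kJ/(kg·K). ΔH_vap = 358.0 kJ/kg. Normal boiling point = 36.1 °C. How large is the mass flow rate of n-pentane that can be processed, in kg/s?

Δh = 2.32×(36.1−3.73) + 358.0 + 1.67×(142−36.1) = 609.95 kJ/kg
Q = 236000 kJ/min = 3933.3 kJ/s = 3933.3 kJ/s
ṁ = Q/Δh = 3933.3 / 609.95 = 6.4486 kg/s

ṁ = 6.45 kg/s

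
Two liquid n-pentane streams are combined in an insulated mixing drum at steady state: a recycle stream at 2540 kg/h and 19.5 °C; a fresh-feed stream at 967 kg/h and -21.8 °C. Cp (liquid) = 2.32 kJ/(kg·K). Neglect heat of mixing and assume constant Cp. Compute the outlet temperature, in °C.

Adiabatic, steady state ⇒ Σ ṁᵢCp,ᵢ(T_out − Tᵢ) = 0
T_out = Σ ṁᵢCp,ᵢTᵢ / Σ ṁᵢCp,ᵢ
      = 66003 / 8136.2 = 8.1122 °C

T_out = 8.11 °C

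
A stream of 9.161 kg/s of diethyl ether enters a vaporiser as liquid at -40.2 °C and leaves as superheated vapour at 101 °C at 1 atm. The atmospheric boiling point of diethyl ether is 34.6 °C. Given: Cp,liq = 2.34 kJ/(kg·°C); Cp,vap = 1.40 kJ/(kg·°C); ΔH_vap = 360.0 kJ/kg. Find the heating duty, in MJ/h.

Q = 20700 MJ/h

liquid -40.2→34.6 °C: 175.03 kJ/kg
vaporisation at 34.6 °C: 360 kJ/kg
vapour 34.6→101 °C: 92.96 kJ/kg
Δh = 175.03 + 360 + 92.96 = 627.99 kJ/kg
Q = ṁ·Δh = 9.161 kg/s × 627.99 kJ/kg = 5753 kJ/s
|Q| = 5753 kW = 20711 MJ/h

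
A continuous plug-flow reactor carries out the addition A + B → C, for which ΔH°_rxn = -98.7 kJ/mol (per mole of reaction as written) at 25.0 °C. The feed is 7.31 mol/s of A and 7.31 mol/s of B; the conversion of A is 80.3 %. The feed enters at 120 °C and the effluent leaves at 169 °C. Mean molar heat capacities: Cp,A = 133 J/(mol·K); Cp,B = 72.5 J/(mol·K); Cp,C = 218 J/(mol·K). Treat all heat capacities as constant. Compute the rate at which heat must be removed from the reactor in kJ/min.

Q_out = 29700 kJ/min

Extent of reaction ξ = 0.803 × 7.31 = 5.8699 mol/s
Reaction term: ξ·ΔH°_rxn = 5.8699 × -98.7 = -579.36 kJ/s
Sensible, feed 120→25 °C: -142.71 kJ/s
Outlet flows (mol/s): A 1.4401, B 1.4401, C 5.8699
Sensible, products 25→169 °C: 226.88 kJ/s
Q = ΔH = -495.19 kJ/s = -495.19 kW
Heat removed = 29711 kJ/min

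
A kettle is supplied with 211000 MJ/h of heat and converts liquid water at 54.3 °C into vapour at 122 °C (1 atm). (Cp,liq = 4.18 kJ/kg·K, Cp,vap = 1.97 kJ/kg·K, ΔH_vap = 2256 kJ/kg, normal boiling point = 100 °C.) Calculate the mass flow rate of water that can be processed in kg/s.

Δh = 4.18×(100−54.3) + 2256 + 1.97×(122−100) = 2490.4 kJ/kg
Q = 211000 MJ/h = 58611 kJ/s = 58611 kJ/s
ṁ = Q/Δh = 58611 / 2490.4 = 23.535 kg/s

ṁ = 23.5 kg/s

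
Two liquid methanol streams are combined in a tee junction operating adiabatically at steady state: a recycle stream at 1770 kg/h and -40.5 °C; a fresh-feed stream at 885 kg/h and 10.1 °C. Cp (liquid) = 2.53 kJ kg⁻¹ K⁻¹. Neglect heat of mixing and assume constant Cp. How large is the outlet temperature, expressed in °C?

T_out = -23.6 °C

No heat crosses the boundary, so H_out = H_in.
Σ ṁᵢCp,ᵢTᵢ = 1770×2.53×-40.5 + 885×2.53×10.1 = -158750
Σ ṁᵢCp,ᵢ = 1770×2.53 + 885×2.53 = 6717.1
T_out = -158750 / 6717.1 = -23.633 °C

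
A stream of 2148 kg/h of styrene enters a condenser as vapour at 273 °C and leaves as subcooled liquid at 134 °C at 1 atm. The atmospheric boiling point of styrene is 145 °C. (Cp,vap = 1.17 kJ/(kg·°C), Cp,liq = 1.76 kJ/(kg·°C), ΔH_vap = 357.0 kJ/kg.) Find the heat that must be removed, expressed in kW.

vapour 273→145 °C: -149.76 kJ/kg
condensation at 145 °C: -357 kJ/kg
liquid 145→134 °C: -19.36 kJ/kg
Δh = -149.76 + -357 + -19.36 = -526.12 kJ/kg
Q = ṁ·Δh = 2148 kg/h × -526.12 kJ/kg = -1.1301e+06 kJ/h
|Q| = 313.92 kW

Q_c = 314 kW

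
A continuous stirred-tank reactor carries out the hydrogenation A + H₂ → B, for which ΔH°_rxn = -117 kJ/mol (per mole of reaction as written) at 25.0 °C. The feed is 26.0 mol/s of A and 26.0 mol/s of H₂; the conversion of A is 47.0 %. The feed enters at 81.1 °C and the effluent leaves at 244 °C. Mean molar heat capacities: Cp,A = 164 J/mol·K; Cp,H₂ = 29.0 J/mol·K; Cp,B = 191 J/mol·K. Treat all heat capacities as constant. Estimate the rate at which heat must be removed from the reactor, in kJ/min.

Q_out = 37100 kJ/min

Extent of reaction ξ = 0.470 × 26.0 = 12.22 mol/s
Reaction term: ξ·ΔH°_rxn = 12.22 × -117 = -1429.7 kJ/s
Sensible, feed 81.1→25 °C: -281.51 kJ/s
Outlet flows (mol/s): A 13.78, H₂ 13.78, B 12.22
Sensible, products 25→244 °C: 1093.6 kJ/s
Q = ΔH = -617.66 kJ/s = -617.66 kW
Heat removed = 37060 kJ/min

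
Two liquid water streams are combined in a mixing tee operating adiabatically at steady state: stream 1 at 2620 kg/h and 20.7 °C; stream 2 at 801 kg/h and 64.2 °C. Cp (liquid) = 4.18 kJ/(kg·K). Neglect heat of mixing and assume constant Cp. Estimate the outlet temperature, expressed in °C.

T_out = 30.9 °C

Adiabatic, steady state ⇒ Σ ṁᵢCp,ᵢ(T_out − Tᵢ) = 0
Σ ṁᵢCp,ᵢTᵢ = 2620×4.18×20.7 + 801×4.18×64.2 = 441650
Σ ṁᵢCp,ᵢ = 2620×4.18 + 801×4.18 = 14300
T_out = 441650 / 14300 = 30.885 °C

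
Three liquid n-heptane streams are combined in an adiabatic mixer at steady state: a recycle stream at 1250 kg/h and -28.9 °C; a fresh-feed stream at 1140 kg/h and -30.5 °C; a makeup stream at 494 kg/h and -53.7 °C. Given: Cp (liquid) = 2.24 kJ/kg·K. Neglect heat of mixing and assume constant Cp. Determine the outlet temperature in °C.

No heat crosses the boundary, so H_out = H_in.
Σ ṁᵢCp,ᵢTᵢ = 1250×2.24×-28.9 + 1140×2.24×-30.5 + 494×2.24×-53.7 = -218230
Σ ṁᵢCp,ᵢ = 1250×2.24 + 1140×2.24 + 494×2.24 = 6460.2
T_out = -218230 / 6460.2 = -33.78 °C

T_out = -33.8 °C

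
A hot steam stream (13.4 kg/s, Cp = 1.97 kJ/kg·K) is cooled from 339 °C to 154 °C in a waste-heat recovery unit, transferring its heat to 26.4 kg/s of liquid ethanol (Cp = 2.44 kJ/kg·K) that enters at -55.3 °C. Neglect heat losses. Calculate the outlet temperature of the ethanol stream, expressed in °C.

T_c,out = 20.5 °C

Heat released by hot stream: Q = 13.4 × 1.97 × (339 − 154) = 4883.6 kJ/s
Energy balance on cold side (adiabatic exchanger): Q = ṁ_c·Cp_c·(T_c,out − T_c,in)
T_c,out = -55.3 + 4883.6/(26.4 × 2.44) = 20.514 °C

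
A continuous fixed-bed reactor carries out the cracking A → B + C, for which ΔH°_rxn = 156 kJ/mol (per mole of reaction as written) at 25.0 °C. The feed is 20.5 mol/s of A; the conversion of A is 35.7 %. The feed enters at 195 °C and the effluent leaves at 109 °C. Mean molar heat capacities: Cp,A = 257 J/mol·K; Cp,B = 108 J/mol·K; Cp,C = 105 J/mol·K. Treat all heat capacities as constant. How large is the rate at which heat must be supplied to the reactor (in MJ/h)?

Extent of reaction ξ = 0.357 × 20.5 = 7.3185 mol/s
Reaction term: ξ·ΔH°_rxn = 7.3185 × 156 = 1141.7 kJ/s
Sensible, feed 195→25 °C: -895.64 kJ/s
Outlet flows (mol/s): A 13.181, B 7.3185, C 7.3185
Sensible, products 25→109 °C: 415.5 kJ/s
Q = ΔH = 661.55 kJ/s = 661.55 kW
Heat supplied = 2381.6 MJ/h

Q_in = 2380 MJ/h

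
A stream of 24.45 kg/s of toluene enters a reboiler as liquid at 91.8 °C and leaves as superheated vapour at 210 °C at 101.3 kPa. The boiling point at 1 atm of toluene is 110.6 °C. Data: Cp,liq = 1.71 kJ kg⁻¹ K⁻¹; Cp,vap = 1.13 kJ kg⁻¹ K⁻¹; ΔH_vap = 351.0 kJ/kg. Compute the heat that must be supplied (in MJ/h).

liquid 91.8→110.6 °C: 32.148 kJ/kg
vaporisation at 110.6 °C: 351 kJ/kg
vapour 110.6→210 °C: 112.32 kJ/kg
Δh = 32.148 + 351 + 112.32 = 495.47 kJ/kg
Q = ṁ·Δh = 24.45 kg/s × 495.47 kJ/kg = 12114 kJ/s
|Q| = 12114 kW = 43611 MJ/h

Q = 43600 MJ/h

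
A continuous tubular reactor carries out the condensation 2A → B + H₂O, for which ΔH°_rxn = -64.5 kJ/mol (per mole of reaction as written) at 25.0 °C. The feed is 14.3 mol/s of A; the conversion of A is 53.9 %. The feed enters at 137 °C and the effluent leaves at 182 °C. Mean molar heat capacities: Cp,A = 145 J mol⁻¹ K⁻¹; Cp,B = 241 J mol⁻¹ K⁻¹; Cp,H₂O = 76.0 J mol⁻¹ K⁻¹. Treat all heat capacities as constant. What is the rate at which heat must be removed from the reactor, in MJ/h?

Extent of reaction ξ = 0.539 × 14.3 / 2 = 3.8539 mol/s
Reaction term: ξ·ΔH°_rxn = 3.8539 × -64.5 = -248.57 kJ/s
Sensible, feed 137→25 °C: -232.23 kJ/s
Outlet flows (mol/s): A 6.5923, B 3.8539, H₂O 3.8539
Sensible, products 25→182 °C: 341.88 kJ/s
Q = ΔH = -138.93 kJ/s = -138.93 kW
Heat removed = 500.15 MJ/h

Q_out = 500 MJ/h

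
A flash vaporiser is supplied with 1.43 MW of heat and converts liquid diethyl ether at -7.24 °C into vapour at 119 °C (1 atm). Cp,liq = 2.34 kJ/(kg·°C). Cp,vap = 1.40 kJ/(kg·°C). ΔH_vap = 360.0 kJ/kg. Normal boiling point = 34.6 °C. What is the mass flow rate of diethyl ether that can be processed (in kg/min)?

Δh = 2.34×(34.6−-7.24) + 360.0 + 1.40×(119−34.6) = 576.07 kJ/kg
Q = 1.43 MW = 1430 kJ/s = 85800 kJ/min
ṁ = Q/Δh = 85800 / 576.07 = 148.94 kg/min

ṁ = 149 kg/min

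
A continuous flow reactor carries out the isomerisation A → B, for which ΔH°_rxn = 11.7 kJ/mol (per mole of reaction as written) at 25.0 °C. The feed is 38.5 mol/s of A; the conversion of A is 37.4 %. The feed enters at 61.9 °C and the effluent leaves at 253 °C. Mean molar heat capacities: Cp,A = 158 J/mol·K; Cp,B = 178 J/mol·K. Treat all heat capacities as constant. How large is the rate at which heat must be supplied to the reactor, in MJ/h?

Q_in = 5030 MJ/h

Extent of reaction ξ = 0.374 × 38.5 = 14.399 mol/s
Reaction term: ξ·ΔH°_rxn = 14.399 × 11.7 = 168.47 kJ/s
Sensible, feed 61.9→25 °C: -224.46 kJ/s
Outlet flows (mol/s): A 24.101, B 14.399
Sensible, products 25→253 °C: 1452.6 kJ/s
Q = ΔH = 1396.6 kJ/s = 1396.6 kW
Heat supplied = 5027.7 MJ/h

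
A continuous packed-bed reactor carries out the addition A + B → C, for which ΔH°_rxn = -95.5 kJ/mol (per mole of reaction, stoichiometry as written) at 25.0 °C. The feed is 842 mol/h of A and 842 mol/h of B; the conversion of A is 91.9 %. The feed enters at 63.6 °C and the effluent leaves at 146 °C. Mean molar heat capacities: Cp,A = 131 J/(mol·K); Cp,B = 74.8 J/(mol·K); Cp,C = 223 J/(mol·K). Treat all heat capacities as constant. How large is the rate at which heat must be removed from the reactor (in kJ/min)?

Extent of reaction ξ = 0.919 × 842 = 773.8 mol/h
Reaction term: ξ·ΔH°_rxn = 773.8 × -95.5 = -73898 kJ/h
Sensible, feed 63.6→25 °C: -6688.7 kJ/h
Outlet flows (mol/h): A 68.202, B 68.202, C 773.8
Sensible, products 25→146 °C: 22578 kJ/h
Q = ΔH = -58009 kJ/h = -16.114 kW
Heat removed = 966.81 kJ/min

Q_out = 967 kJ/min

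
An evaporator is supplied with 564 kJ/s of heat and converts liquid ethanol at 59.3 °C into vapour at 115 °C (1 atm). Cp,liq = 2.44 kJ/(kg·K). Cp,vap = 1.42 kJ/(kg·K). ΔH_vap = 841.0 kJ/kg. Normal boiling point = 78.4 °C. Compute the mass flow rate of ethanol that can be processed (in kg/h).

Δh = 2.44×(78.4−59.3) + 841.0 + 1.42×(115−78.4) = 939.58 kJ/kg
Q = 564 kJ/s = 564 kJ/s = 2.0304e+06 kJ/h
ṁ = Q/Δh = 2.0304e+06 / 939.58 = 2161 kg/h

ṁ = 2160 kg/h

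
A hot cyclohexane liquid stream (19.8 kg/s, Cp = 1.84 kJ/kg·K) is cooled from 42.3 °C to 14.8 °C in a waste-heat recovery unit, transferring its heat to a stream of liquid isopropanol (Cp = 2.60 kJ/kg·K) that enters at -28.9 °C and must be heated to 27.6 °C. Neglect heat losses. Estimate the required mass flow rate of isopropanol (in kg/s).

Heat released by hot stream: Q = 19.8 × 1.84 × (42.3 − 14.8) = 1001.9 kJ/s
Energy balance on cold side (adiabatic exchanger): Q = ṁ_c·Cp_c·(T_c,out − T_c,in)
ṁ_c = 1001.9 / [2.60 × (27.6 − -28.9)] = 6.8201 kg/s

ṁ_c = 6.82 kg/s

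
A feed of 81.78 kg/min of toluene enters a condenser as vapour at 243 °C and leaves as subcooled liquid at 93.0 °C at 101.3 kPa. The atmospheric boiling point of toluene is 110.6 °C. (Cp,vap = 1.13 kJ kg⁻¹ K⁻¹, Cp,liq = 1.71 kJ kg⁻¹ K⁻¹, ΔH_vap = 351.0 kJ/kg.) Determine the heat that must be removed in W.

Q_c = 723000 W

vapour 243→110.6 °C: -149.61 kJ/kg
condensation at 110.6 °C: -351 kJ/kg
liquid 110.6→93.0 °C: -30.096 kJ/kg
Δh = -149.61 + -351 + -30.096 = -530.71 kJ/kg
Q = ṁ·Δh = 81.78 kg/min × -530.71 kJ/kg = -43401 kJ/min
|Q| = 723.36 kW = 723360 W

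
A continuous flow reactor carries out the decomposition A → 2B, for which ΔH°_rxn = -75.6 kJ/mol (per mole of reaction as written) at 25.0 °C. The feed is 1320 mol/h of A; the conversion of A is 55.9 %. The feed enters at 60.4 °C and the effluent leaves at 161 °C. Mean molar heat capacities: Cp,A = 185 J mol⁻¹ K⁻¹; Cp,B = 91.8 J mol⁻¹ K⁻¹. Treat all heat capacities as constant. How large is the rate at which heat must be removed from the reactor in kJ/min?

Q_out = 523 kJ/min

Extent of reaction ξ = 0.559 × 1320 = 737.88 mol/h
Reaction term: ξ·ΔH°_rxn = 737.88 × -75.6 = -55784 kJ/h
Sensible, feed 60.4→25 °C: -8644.7 kJ/h
Outlet flows (mol/h): A 582.12, B 1475.8
Sensible, products 25→161 °C: 33071 kJ/h
Q = ΔH = -31358 kJ/h = -8.7105 kW
Heat removed = 522.63 kJ/min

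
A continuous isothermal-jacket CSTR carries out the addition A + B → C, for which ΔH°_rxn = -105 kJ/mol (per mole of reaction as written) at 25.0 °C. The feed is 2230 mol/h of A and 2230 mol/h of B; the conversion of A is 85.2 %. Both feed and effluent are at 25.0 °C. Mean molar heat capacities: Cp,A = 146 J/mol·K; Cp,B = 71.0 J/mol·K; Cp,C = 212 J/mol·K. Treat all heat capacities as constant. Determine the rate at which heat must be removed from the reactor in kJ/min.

Q_out = 3320 kJ/min

Extent of reaction ξ = 0.852 × 2230 = 1900 mol/h
Reaction term: ξ·ΔH°_rxn = 1900 × -105 = -199500 kJ/h
Q = ΔH = -199500 kJ/h = -55.416 kW
Heat removed = 3324.9 kJ/min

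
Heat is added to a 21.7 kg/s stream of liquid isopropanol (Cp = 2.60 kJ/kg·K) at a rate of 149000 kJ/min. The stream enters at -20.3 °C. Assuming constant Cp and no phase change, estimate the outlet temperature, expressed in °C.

T_out = 23.7 °C

Q = 149000 kJ/min = 2483.3 kJ/s
ΔT = Q/(ṁ·Cp) = 2483.3/(21.7×2.60) = 44.015 K
T_out = -20.3 + 44.015 = 23.715 °C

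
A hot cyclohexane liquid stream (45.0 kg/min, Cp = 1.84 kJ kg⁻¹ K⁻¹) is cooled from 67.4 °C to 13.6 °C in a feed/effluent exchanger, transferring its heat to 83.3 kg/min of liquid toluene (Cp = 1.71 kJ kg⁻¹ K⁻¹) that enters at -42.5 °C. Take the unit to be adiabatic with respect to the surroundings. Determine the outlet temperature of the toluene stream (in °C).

T_c,out = -11.2 °C

Heat released by hot stream: Q = 45.0 × 1.84 × (67.4 − 13.6) = 4454.6 kJ/min
Energy balance on cold side (adiabatic exchanger): Q = ṁ_c·Cp_c·(T_c,out − T_c,in)
T_c,out = -42.5 + 4454.6/(83.3 × 1.71) = -11.227 °C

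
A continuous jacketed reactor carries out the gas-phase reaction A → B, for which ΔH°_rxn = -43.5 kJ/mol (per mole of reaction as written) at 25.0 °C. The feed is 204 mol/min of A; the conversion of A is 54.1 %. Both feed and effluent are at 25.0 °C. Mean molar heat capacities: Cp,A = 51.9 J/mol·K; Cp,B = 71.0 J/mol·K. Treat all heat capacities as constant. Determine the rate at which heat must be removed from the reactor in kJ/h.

Extent of reaction ξ = 0.541 × 204 = 110.36 mol/min
Reaction term: ξ·ΔH°_rxn = 110.36 × -43.5 = -4800.8 kJ/min
Q = ΔH = -4800.8 kJ/min = -80.014 kW
Heat removed = 288050 kJ/h

Q_out = 288000 kJ/h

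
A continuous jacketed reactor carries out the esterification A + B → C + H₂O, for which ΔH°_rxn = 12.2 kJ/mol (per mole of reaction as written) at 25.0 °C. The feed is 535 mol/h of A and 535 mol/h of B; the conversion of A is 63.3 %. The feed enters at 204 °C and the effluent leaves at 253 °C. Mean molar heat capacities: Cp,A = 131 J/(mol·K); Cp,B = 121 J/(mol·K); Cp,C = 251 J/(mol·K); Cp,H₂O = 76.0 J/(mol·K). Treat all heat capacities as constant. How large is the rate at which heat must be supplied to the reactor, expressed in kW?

Extent of reaction ξ = 0.633 × 535 = 338.66 mol/h
Reaction term: ξ·ΔH°_rxn = 338.66 × 12.2 = 4131.6 kJ/h
Sensible, feed 204→25 °C: -24133 kJ/h
Outlet flows (mol/h): A 196.34, B 196.34, C 338.66, H₂O 338.66
Sensible, products 25→253 °C: 36530 kJ/h
Q = ΔH = 16529 kJ/h = 4.5913 kW
Heat supplied = 4.5913 kW

Q_in = 4.59 kW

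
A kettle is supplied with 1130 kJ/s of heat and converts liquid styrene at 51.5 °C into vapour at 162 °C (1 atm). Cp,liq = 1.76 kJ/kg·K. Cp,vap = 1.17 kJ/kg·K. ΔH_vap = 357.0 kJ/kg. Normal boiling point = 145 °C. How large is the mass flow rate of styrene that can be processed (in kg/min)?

Δh = 1.76×(145−51.5) + 357.0 + 1.17×(162−145) = 541.45 kJ/kg
Q = 1130 kJ/s = 1130 kJ/s = 67800 kJ/min
ṁ = Q/Δh = 67800 / 541.45 = 125.22 kg/min

ṁ = 125 kg/min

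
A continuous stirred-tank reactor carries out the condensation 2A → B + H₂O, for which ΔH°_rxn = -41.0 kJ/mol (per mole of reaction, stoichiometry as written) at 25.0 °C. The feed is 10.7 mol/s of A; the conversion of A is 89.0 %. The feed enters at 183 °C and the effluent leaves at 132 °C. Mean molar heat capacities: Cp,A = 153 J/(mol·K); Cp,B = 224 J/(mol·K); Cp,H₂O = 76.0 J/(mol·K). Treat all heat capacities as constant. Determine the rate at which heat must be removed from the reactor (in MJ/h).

Q_out = 1010 MJ/h

Extent of reaction ξ = 0.890 × 10.7 / 2 = 4.7615 mol/s
Reaction term: ξ·ΔH°_rxn = 4.7615 × -41.0 = -195.22 kJ/s
Sensible, feed 183→25 °C: -258.66 kJ/s
Outlet flows (mol/s): A 1.177, B 4.7615, H₂O 4.7615
Sensible, products 25→132 °C: 172.11 kJ/s
Q = ΔH = -281.77 kJ/s = -281.77 kW
Heat removed = 1014.4 MJ/h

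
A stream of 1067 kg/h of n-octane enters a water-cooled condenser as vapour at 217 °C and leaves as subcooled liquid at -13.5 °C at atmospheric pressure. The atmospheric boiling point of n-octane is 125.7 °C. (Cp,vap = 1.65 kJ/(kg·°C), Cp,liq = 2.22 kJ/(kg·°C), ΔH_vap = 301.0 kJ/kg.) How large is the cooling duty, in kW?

vapour 217→125.7 °C: -150.64 kJ/kg
condensation at 125.7 °C: -301 kJ/kg
liquid 125.7→-13.5 °C: -309.02 kJ/kg
Δh = -150.64 + -301 + -309.02 = -760.67 kJ/kg
Q = ṁ·Δh = 1067 kg/h × -760.67 kJ/kg = -811630 kJ/h
|Q| = 225.45 kW

Q_c = 225 kW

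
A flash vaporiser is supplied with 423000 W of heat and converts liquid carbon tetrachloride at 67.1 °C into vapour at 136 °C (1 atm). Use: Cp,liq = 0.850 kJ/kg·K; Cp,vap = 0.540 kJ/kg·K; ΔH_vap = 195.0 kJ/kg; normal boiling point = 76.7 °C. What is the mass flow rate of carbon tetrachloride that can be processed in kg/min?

Δh = 0.850×(76.7−67.1) + 195.0 + 0.540×(136−76.7) = 235.18 kJ/kg
Q = 423000 W = 423 kJ/s = 25380 kJ/min
ṁ = Q/Δh = 25380 / 235.18 = 107.92 kg/min

ṁ = 108 kg/min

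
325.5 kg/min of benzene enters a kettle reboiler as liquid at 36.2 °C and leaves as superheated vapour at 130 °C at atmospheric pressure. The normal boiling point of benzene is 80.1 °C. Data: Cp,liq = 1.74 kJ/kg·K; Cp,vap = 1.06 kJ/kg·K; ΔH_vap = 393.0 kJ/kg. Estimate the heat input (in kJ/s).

Q = 2830 kJ/s

liquid 36.2→80.1 °C: 76.386 kJ/kg
vaporisation at 80.1 °C: 393 kJ/kg
vapour 80.1→130 °C: 52.894 kJ/kg
Δh = 76.386 + 393 + 52.894 = 522.28 kJ/kg
Q = ṁ·Δh = 325.5 kg/min × 522.28 kJ/kg = 170000 kJ/min
|Q| = 2833.4 kW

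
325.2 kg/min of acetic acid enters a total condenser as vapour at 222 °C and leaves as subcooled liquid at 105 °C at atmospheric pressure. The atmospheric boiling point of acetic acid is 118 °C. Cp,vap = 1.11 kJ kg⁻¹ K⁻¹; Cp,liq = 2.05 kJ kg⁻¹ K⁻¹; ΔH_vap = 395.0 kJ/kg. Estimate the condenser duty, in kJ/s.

Q_c = 2910 kJ/s

vapour 222→118 °C: -115.44 kJ/kg
condensation at 118 °C: -395 kJ/kg
liquid 118→105 °C: -26.65 kJ/kg
Δh = -115.44 + -395 + -26.65 = -537.09 kJ/kg
Q = ṁ·Δh = 325.2 kg/min × -537.09 kJ/kg = -174660 kJ/min
|Q| = 2911 kW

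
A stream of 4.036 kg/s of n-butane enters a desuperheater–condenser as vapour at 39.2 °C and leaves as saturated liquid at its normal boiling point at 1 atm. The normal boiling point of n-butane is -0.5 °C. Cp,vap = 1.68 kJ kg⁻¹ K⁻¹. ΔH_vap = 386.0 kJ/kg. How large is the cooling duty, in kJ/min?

Q_c = 110000 kJ/min

vapour 39.2→-0.5 °C: -66.696 kJ/kg
condensation at -0.5 °C: -386 kJ/kg
Δh = -66.696 + -386 = -452.7 kJ/kg
Q = ṁ·Δh = 4.036 kg/s × -452.7 kJ/kg = -1827.1 kJ/s
|Q| = 1827.1 kW = 109620 kJ/min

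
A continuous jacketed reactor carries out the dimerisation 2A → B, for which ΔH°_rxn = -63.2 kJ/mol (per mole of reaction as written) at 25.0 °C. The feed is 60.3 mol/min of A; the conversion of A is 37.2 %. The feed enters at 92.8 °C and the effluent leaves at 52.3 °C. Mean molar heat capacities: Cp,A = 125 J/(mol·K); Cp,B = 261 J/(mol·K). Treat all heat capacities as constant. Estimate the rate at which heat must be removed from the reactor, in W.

Extent of reaction ξ = 0.372 × 60.3 / 2 = 11.216 mol/min
Reaction term: ξ·ΔH°_rxn = 11.216 × -63.2 = -708.84 kJ/min
Sensible, feed 92.8→25 °C: -511.04 kJ/min
Outlet flows (mol/min): A 37.868, B 11.216
Sensible, products 25→52.3 °C: 209.14 kJ/min
Q = ΔH = -1010.7 kJ/min = -16.846 kW
Heat removed = 16846 W

Q_out = 16800 W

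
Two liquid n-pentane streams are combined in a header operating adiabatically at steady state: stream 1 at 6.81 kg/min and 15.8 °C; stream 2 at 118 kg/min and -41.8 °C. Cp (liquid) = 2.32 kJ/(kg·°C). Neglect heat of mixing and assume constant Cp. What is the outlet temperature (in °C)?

T_out = -38.7 °C

Energy balance with Q = 0: Σ ṁᵢCp,ᵢ(T_out − Tᵢ) = 0
Σ ṁᵢCp,ᵢTᵢ = 6.81×2.32×15.8 + 118×2.32×-41.8 = -11194
Σ ṁᵢCp,ᵢ = 6.81×2.32 + 118×2.32 = 289.56
T_out = -11194 / 289.56 = -38.657 °C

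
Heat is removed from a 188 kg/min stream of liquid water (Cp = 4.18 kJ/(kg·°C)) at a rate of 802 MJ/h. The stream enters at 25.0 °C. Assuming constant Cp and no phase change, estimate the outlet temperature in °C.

T_out = 7.99 °C

Q = 802 MJ/h = 13367 kJ/min
ΔT = Q/(ṁ·Cp) = 13367/(188×4.18) = 17.009 K
T_out = 25.0 − 17.009 = 7.9906 °C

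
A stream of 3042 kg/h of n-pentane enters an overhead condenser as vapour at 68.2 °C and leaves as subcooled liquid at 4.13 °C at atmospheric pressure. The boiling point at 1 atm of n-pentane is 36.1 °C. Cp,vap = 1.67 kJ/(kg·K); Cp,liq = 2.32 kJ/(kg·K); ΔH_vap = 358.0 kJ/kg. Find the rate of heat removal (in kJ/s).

Q_c = 410 kJ/s

vapour 68.2→36.1 °C: -53.607 kJ/kg
condensation at 36.1 °C: -358 kJ/kg
liquid 36.1→4.13 °C: -74.17 kJ/kg
Δh = -53.607 + -358 + -74.17 = -485.78 kJ/kg
Q = ṁ·Δh = 3042 kg/h × -485.78 kJ/kg = -1.4777e+06 kJ/h
|Q| = 410.48 kW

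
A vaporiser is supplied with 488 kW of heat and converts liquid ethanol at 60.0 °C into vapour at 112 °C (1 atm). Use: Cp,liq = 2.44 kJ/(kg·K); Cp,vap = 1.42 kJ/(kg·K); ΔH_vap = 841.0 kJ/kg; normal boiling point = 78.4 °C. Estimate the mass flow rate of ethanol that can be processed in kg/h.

Δh = 2.44×(78.4−60.0) + 841.0 + 1.42×(112−78.4) = 933.61 kJ/kg
Q = 488 kW = 488 kJ/s = 1.7568e+06 kJ/h
ṁ = Q/Δh = 1.7568e+06 / 933.61 = 1881.7 kg/h

ṁ = 1880 kg/h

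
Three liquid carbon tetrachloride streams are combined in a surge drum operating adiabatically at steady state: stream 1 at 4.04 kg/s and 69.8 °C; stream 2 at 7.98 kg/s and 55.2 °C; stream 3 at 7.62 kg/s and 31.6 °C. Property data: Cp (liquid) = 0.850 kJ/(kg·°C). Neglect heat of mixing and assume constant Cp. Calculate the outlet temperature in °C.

No heat crosses the boundary, so H_out = H_in.
Σ ṁᵢCp,ᵢTᵢ = 4.04×0.850×69.8 + 7.98×0.850×55.2 + 7.62×0.850×31.6 = 818.79
Σ ṁᵢCp,ᵢ = 4.04×0.850 + 7.98×0.850 + 7.62×0.850 = 16.694
T_out = 818.79 / 16.694 = 49.047 °C

T_out = 49.0 °C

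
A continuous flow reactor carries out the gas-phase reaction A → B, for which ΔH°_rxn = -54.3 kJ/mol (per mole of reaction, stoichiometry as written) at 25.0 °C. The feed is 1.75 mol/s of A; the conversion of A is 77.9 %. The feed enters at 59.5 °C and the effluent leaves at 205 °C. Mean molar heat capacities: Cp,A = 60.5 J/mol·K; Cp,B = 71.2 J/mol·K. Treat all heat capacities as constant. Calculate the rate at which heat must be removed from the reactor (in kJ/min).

Extent of reaction ξ = 0.779 × 1.75 = 1.3633 mol/s
Reaction term: ξ·ΔH°_rxn = 1.3633 × -54.3 = -74.024 kJ/s
Sensible, feed 59.5→25 °C: -3.6527 kJ/s
Outlet flows (mol/s): A 0.38675, B 1.3633
Sensible, products 25→205 °C: 21.683 kJ/s
Q = ΔH = -55.994 kJ/s = -55.994 kW
Heat removed = 3359.6 kJ/min

Q_out = 3360 kJ/min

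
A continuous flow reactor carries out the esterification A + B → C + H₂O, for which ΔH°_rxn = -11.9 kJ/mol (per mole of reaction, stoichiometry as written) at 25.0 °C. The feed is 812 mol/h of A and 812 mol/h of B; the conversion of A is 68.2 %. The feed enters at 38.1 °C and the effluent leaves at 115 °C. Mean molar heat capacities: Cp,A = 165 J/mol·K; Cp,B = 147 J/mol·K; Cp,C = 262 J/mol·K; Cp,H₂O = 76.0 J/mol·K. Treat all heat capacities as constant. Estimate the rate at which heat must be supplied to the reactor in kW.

Q_in = 3.94 kW

Extent of reaction ξ = 0.682 × 812 = 553.78 mol/h
Reaction term: ξ·ΔH°_rxn = 553.78 × -11.9 = -6590 kJ/h
Sensible, feed 38.1→25 °C: -3318.8 kJ/h
Outlet flows (mol/h): A 258.22, B 258.22, C 553.78, H₂O 553.78
Sensible, products 25→115 °C: 24097 kJ/h
Q = ΔH = 14188 kJ/h = 3.9411 kW
Heat supplied = 3.9411 kW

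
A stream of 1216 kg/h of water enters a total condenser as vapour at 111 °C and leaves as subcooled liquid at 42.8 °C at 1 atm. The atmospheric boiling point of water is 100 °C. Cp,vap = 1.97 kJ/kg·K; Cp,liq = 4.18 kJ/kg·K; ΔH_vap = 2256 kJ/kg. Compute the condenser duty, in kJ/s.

vapour 111→100 °C: -21.67 kJ/kg
condensation at 100 °C: -2256 kJ/kg
liquid 100→42.8 °C: -239.1 kJ/kg
Δh = -21.67 + -2256 + -239.1 = -2516.8 kJ/kg
Q = ṁ·Δh = 1216 kg/h × -2516.8 kJ/kg = -3.0604e+06 kJ/h
|Q| = 850.11 kW

Q_c = 850 kJ/s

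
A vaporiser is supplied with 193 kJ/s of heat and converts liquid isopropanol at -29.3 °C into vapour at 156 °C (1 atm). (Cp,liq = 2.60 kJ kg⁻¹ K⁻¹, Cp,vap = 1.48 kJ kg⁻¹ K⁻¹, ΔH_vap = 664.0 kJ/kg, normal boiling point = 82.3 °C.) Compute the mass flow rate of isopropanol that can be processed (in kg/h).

Δh = 2.60×(82.3−-29.3) + 664.0 + 1.48×(156−82.3) = 1063.2 kJ/kg
Q = 193 kJ/s = 193 kJ/s = 694800 kJ/h
ṁ = Q/Δh = 694800 / 1063.2 = 653.48 kg/h

ṁ = 653 kg/h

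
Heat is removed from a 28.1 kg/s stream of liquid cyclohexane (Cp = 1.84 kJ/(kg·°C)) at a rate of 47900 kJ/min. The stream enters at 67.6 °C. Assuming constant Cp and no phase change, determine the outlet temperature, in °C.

T_out = 52.2 °C

Q = 47900 kJ/min = 798.33 kJ/s
ΔT = Q/(ṁ·Cp) = 798.33/(28.1×1.84) = 15.44 K
T_out = 67.6 − 15.44 = 52.16 °C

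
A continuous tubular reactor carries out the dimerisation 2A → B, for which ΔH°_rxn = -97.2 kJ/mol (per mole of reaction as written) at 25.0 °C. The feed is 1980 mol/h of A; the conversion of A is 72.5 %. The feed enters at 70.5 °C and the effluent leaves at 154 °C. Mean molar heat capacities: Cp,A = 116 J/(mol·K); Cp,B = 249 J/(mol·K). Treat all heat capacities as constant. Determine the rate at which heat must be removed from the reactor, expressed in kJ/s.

Extent of reaction ξ = 0.725 × 1980 / 2 = 717.75 mol/h
Reaction term: ξ·ΔH°_rxn = 717.75 × -97.2 = -69765 kJ/h
Sensible, feed 70.5→25 °C: -10450 kJ/h
Outlet flows (mol/h): A 544.5, B 717.75
Sensible, products 25→154 °C: 31203 kJ/h
Q = ΔH = -49013 kJ/h = -13.615 kW
Heat removed = 13.615 kJ/s

Q_out = 13.6 kJ/s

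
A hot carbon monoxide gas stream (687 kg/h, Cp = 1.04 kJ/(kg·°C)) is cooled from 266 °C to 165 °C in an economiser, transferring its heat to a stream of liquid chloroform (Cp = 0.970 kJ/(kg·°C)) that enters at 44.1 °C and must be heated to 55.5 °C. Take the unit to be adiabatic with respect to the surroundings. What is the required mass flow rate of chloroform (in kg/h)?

Heat released by hot stream: Q = 687 × 1.04 × (266 − 165) = 72162 kJ/h
Energy balance on cold side (adiabatic exchanger): Q = ṁ_c·Cp_c·(T_c,out − T_c,in)
ṁ_c = 72162 / [0.970 × (55.5 − 44.1)] = 6525.8 kg/h

ṁ_c = 6530 kg/h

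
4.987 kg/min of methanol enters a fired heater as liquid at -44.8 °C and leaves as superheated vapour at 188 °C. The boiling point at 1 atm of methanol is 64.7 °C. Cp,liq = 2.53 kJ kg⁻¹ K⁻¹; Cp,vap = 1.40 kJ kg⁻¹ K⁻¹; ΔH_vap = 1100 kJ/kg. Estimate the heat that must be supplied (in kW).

Q = 129 kW

liquid -44.8→64.7 °C: 277.03 kJ/kg
vaporisation at 64.7 °C: 1100 kJ/kg
vapour 64.7→188 °C: 172.62 kJ/kg
Δh = 277.03 + 1100 + 172.62 = 1549.7 kJ/kg
Q = ṁ·Δh = 4.987 kg/min × 1549.7 kJ/kg = 7728.1 kJ/min
|Q| = 128.8 kW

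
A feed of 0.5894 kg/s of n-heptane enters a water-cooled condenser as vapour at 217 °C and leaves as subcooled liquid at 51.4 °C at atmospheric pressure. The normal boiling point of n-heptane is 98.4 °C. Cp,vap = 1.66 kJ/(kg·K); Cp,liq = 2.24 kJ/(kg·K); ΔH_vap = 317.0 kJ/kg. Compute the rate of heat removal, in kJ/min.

Q_c = 21900 kJ/min

vapour 217→98.4 °C: -196.88 kJ/kg
condensation at 98.4 °C: -317 kJ/kg
liquid 98.4→51.4 °C: -105.28 kJ/kg
Δh = -196.88 + -317 + -105.28 = -619.16 kJ/kg
Q = ṁ·Δh = 0.5894 kg/s × -619.16 kJ/kg = -364.93 kJ/s
|Q| = 364.93 kW = 21896 kJ/min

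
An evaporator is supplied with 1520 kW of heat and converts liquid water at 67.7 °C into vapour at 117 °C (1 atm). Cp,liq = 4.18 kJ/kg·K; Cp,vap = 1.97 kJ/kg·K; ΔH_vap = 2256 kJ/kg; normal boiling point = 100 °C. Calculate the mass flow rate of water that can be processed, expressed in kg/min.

ṁ = 37.6 kg/min

Δh = 4.18×(100−67.7) + 2256 + 1.97×(117−100) = 2424.5 kJ/kg
Q = 1520 kW = 1520 kJ/s = 91200 kJ/min
ṁ = Q/Δh = 91200 / 2424.5 = 37.616 kg/min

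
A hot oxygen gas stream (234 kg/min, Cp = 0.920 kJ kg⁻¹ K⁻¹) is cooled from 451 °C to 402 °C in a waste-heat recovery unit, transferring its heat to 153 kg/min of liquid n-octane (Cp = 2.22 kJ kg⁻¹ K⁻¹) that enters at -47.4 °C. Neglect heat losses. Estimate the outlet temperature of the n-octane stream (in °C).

T_c,out = -16.3 °C

Heat released by hot stream: Q = 234 × 0.920 × (451 − 402) = 10549 kJ/min
Energy balance on cold side (adiabatic exchanger): Q = ṁ_c·Cp_c·(T_c,out − T_c,in)
T_c,out = -47.4 + 10549/(153 × 2.22) = -16.343 °C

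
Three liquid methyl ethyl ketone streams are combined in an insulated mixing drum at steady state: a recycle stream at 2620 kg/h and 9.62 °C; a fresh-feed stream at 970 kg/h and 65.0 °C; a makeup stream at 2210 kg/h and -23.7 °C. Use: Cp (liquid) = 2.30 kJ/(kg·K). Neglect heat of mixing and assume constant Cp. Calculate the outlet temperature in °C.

T_out = 6.19 °C

No heat crosses the boundary, so H_out = H_in.
Σ ṁᵢCp,ᵢTᵢ = 2620×2.30×9.62 + 970×2.30×65.0 + 2210×2.30×-23.7 = 82518
Σ ṁᵢCp,ᵢ = 2620×2.30 + 970×2.30 + 2210×2.30 = 13340
T_out = 82518 / 13340 = 6.1858 °C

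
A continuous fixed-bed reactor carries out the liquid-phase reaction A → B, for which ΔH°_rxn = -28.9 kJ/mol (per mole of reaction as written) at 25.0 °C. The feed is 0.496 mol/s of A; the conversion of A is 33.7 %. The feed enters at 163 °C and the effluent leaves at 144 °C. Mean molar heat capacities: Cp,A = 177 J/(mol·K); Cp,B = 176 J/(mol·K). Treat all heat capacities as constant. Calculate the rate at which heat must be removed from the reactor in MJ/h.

Q_out = 23.5 MJ/h

Extent of reaction ξ = 0.337 × 0.496 = 0.16715 mol/s
Reaction term: ξ·ΔH°_rxn = 0.16715 × -28.9 = -4.8307 kJ/s
Sensible, feed 163→25 °C: -12.115 kJ/s
Outlet flows (mol/s): A 0.32885, B 0.16715
Sensible, products 25→144 °C: 10.427 kJ/s
Q = ΔH = -6.5186 kJ/s = -6.5186 kW
Heat removed = 23.467 MJ/h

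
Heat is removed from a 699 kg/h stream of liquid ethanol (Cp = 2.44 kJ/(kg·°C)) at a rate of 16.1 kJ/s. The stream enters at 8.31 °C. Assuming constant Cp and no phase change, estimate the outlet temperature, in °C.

Q = 16.1 kJ/s = 57960 kJ/h
ΔT = Q/(ṁ·Cp) = 57960/(699×2.44) = 33.983 K
T_out = 8.31 − 33.983 = -25.673 °C

T_out = -25.7 °C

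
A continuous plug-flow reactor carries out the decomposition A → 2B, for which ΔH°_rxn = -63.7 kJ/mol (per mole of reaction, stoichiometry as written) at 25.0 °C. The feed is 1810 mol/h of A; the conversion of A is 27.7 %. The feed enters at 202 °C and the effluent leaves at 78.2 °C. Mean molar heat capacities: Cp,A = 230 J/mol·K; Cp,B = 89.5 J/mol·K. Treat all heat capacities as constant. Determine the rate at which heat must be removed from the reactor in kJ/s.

Extent of reaction ξ = 0.277 × 1810 = 501.37 mol/h
Reaction term: ξ·ΔH°_rxn = 501.37 × -63.7 = -31937 kJ/h
Sensible, feed 202→25 °C: -73685 kJ/h
Outlet flows (mol/h): A 1308.6, B 1002.7
Sensible, products 25→78.2 °C: 20787 kJ/h
Q = ΔH = -84836 kJ/h = -23.565 kW
Heat removed = 23.565 kJ/s

Q_out = 23.6 kJ/s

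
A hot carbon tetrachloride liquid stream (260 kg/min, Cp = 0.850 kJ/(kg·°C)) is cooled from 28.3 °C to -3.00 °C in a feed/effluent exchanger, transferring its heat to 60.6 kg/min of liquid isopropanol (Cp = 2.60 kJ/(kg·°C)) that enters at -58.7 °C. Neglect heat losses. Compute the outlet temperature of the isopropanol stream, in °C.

Heat released by hot stream: Q = 260 × 0.850 × (28.3 − -3.00) = 6917.3 kJ/min
Energy balance on cold side (adiabatic exchanger): Q = ṁ_c·Cp_c·(T_c,out − T_c,in)
T_c,out = -58.7 + 6917.3/(60.6 × 2.60) = -14.797 °C

T_c,out = -14.8 °C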